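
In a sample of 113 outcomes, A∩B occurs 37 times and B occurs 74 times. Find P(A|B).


P(A|B) = P(A∩B)/P(B) = (37/113)/(74/113) = 37/74 = 1/2

1/2


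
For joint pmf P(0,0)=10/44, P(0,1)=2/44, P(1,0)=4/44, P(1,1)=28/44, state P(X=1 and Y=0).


Read from table: P(X=1, Y=0) = 4/44 = 1/11

1/11


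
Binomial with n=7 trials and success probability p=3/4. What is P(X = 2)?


P(X=2) = C(7,2) * p^2 * (1-p)^5
= 21 * 9/16 * 1/1024
= 189/16384

189/16384


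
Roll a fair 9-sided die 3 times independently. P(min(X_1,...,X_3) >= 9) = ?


P(min >= 9) = P(all X_i >= 9) = (P(X_1 >= 9))^3
= (1/9)^3 = 1/729

1/729


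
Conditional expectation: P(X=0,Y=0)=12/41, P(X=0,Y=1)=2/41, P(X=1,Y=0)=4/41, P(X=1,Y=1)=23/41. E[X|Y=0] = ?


P(Y=0) = 16/41
E[X|Y=0] = (0*12 + 1*4)/16 = 4/16 = 1/4

1/4


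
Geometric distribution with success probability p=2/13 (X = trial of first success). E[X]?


For geometric (trials until first success), E[X] = 1/p = 1/(2/13) = 13/2

13/2


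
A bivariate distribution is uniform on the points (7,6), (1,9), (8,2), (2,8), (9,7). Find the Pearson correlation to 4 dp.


Cov(X,Y) = -5.3600, Var(X) = 10.6400, Var(Y) = 5.8400
rho = Cov/(sqrt(VarX)*sqrt(VarY)) = -0.6800

-0.6800


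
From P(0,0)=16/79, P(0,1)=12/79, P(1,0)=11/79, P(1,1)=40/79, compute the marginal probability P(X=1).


P(X=1) = P(1,0)+P(1,1) = 11/79 + 40/79 = 51/79

51/79


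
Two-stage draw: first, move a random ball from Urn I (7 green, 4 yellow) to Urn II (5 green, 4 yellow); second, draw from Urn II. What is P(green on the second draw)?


P(transfer green) = 7/11; P(transfer yellow) = 4/11
If green transferred: Urn II has 6 green of 10, so P(green|green moved) = 3/5
If yellow transferred: Urn II has 5 green of 10, so P(green|yellow moved) = 1/2
By total probability: P(green) = 7/11*3/5 + 4/11*1/2 = 31/55

31/55


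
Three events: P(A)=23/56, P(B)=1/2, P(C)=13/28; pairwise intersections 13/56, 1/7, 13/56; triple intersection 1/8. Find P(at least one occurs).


P(A∪B∪C) = P(A)+P(B)+P(C) - P(AB)-P(AC)-P(BC) + P(ABC)
= 23/56+1/2+13/28 - 13/56-1/7-13/56 + 1/8
= 25/28

25/28


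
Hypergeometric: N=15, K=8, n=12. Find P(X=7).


P(X=7) = C(8,7)*C(7,5) / C(15,12)
= 8*21 / 455
= 168/455 = 24/65

24/65


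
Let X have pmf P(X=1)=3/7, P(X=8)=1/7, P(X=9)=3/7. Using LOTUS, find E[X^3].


E[X^3] = sum(g(x)*P(x))
= 1*3/7 + 512*1/7 + 729*3/7
= 386

386


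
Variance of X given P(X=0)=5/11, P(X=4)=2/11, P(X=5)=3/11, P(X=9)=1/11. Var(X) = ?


E[X] = 32/11, E[X^2] = 188/11
Var(X) = E[X^2] - (E[X])^2 = 188/11 - (32/11)^2 = 1044/121

1044/121


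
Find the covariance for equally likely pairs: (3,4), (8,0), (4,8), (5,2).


E[X]=5, E[Y]=7/2, E[XY]=27/2
Cov(X,Y) = E[XY] - E[X]E[Y] = 27/2 - 5*7/2 = -4

-4


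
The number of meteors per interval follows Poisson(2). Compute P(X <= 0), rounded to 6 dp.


P(X<=0) = e^(-2)*2^0/0!
≈ 0.1353352832
≈ 0.135335

0.135335


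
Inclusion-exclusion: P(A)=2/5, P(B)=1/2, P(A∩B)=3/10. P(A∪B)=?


P(A∪B) = P(A) + P(B) - P(A∩B)
= 2/5 + 1/2 - 3/10 = 3/5

3/5


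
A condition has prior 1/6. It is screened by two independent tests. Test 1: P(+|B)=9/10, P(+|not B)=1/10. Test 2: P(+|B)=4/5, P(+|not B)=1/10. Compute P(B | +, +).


After test 1: P(+) = 9/10*1/6 + 1/10*5/6 = 7/30
P(B|+) = (3/20)/(7/30) = 9/14
After test 2 (use post1 as new prior): P(+) = 4/5*9/14 + 1/10*5/14 = 11/20
P(B|+,+) = (18/35)/(11/20) = 72/77

72/77


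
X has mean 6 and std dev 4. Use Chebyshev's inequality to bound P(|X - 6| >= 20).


k = 20/4 = 5
Chebyshev: P(|X-mu| >= k*sigma) <= 1/k^2 = 1/5^2 = 1/25

1/25


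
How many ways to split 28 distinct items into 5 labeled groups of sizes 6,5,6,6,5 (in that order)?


28! = 304888344611713860501504000000
Denominator: 6!=720 * 5!=120 * 6!=720 * 6!=720 * 5!=120
Coefficient = 304888344611713860501504000000 / 5374771200000 = 56725827624385920

56725827624385920


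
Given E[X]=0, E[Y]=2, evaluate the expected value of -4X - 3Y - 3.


E[-4X - 3Y - 3] = -4*E[X] - 3*E[Y] - 3
= (-4)*(0) + (-3)*(2) + (-3)
= 0 - 6 - 3 = -9

-9


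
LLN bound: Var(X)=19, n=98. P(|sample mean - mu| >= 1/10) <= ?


Var(Xbar) = Var(X)/n = 19/98
Chebyshev: P(|Xbar-mu| >= 1/10) <= Var(Xbar)/(1/10)^2 = (19/98)/(1/100) = 950/49
Bound exceeds 1, so trivial bound: 1

1


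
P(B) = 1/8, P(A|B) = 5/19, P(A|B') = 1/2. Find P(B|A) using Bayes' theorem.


P(A) = P(A|B)P(B) + P(A|B')P(B') = 5/19*1/8 + 1/2*7/8 = 143/304
P(B|A) = P(A|B)P(B)/P(A) = (5/152)/(143/304) = 10/143

10/143


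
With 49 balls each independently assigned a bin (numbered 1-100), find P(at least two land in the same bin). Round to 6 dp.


P(all different) = prod((100-i)/100 for i=0..48) = 0.000001
P(at least one match) = 1 - 0.000001 = 0.999999

0.999999


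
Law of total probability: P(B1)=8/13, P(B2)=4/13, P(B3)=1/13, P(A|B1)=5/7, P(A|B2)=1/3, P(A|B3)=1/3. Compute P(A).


P(A) = P(A|B1)P(B1) + P(A|B2)P(B2) + P(A|B3)P(B3)
= 5/7*8/13 + 1/3*4/13 + 1/3*1/13
= 40/91 + 4/39 + 1/39 = 155/273

155/273


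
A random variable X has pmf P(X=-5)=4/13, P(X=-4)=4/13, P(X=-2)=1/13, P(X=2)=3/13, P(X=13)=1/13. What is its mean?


E[X] = sum(x * P(x))
= -5*4/13 - 4*4/13 - 2*1/13 + 2*3/13 + 13*1/13
= -19/13

-19/13


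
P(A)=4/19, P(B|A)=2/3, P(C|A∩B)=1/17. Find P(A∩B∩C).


P(A∩B∩C) = P(A) * P(B|A) * P(C|A∩B)
= 4/19 * 2/3 * 1/17
= 8/57 * 1/17 = 8/969

8/969


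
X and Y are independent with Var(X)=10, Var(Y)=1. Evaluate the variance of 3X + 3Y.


Independence => Cov(X,Y)=0
Var(3X + 3Y) = 3^2*Var(X) + 3^2*Var(Y)
= 9*10 + 9*1 = 99

99


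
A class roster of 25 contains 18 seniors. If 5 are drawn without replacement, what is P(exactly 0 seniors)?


P(X=0) = C(18,0)*C(7,5) / C(25,5)
= 1*21 / 53130
= 21/53130 = 1/2530

1/2530


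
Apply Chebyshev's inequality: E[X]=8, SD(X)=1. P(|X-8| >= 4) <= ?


k = 4/1 = 4
Chebyshev: P(|X-mu| >= k*sigma) <= 1/k^2 = 1/4^2 = 1/16

1/16


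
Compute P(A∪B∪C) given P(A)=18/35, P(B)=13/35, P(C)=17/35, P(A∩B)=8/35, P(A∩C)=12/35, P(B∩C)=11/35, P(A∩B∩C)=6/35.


P(A∪B∪C) = P(A)+P(B)+P(C) - P(AB)-P(AC)-P(BC) + P(ABC)
= 18/35+13/35+17/35 - 8/35-12/35-11/35 + 6/35
= 23/35

23/35


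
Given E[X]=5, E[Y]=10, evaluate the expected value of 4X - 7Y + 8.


E[4X - 7Y + 8] = 4*E[X] - 7*E[Y] + 8
= (4)*(5) + (-7)*(10) + (8)
= 20 - 70 + 8 = -42

-42


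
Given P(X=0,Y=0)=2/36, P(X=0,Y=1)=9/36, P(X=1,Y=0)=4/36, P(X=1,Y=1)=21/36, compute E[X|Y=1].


P(Y=1) = 30/36
E[X|Y=1] = (0*9 + 1*21)/30 = 21/30 = 7/10

7/10


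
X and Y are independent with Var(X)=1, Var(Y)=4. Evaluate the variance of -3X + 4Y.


Independence => Cov(X,Y)=0
Var(-3X + 4Y) = (-3)^2*Var(X) + 4^2*Var(Y)
= 9*1 + 16*4 = 73

73


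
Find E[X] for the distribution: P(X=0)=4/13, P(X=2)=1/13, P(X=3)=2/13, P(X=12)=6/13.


E[X] = sum(x * P(x))
= 0*4/13 + 2*1/13 + 3*2/13 + 12*6/13
= 80/13

80/13


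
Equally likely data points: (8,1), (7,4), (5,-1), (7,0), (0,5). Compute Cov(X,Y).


E[X]=27/5, E[Y]=9/5, E[XY]=31/5
Cov(X,Y) = E[XY] - E[X]E[Y] = 31/5 - 27/5*9/5 = -88/25

-88/25


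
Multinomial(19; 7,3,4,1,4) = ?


19! = 121645100408832000
Denominator: 7!=5040 * 3!=6 * 4!=24 * 1!=1 * 4!=24
Coefficient = 121645100408832000 / 17418240 = 6983776800

6983776800


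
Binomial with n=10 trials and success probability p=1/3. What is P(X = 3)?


P(X=3) = C(10,3) * p^3 * (1-p)^7
= 120 * 1/27 * 128/2187
= 5120/19683

5120/19683


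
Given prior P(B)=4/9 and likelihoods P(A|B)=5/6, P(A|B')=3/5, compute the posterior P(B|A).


P(A) = P(A|B)P(B) + P(A|B')P(B') = 5/6*4/9 + 3/5*5/9 = 19/27
P(B|A) = P(A|B)P(B)/P(A) = (10/27)/(19/27) = 10/19

10/19


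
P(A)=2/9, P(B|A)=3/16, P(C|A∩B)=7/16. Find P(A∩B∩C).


P(A∩B∩C) = P(A) * P(B|A) * P(C|A∩B)
= 2/9 * 3/16 * 7/16
= 1/24 * 7/16 = 7/384

7/384


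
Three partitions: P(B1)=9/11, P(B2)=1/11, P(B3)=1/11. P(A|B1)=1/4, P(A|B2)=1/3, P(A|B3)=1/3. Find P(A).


P(A) = P(A|B1)P(B1) + P(A|B2)P(B2) + P(A|B3)P(B3)
= 1/4*9/11 + 1/3*1/11 + 1/3*1/11
= 9/44 + 1/33 + 1/33 = 35/132

35/132


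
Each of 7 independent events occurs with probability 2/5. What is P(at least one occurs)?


P(at least one) = 1 - P(none)
P(none) = (1 - 2/5)^7 = (3/5)^7 = 2187/78125
P(at least one) = 1 - 2187/78125 = 75938/78125

75938/78125


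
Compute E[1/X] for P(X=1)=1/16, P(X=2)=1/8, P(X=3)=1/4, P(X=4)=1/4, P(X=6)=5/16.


E[1/X] = sum(g(x)*P(x))
= 1*1/16 + 1/2*1/8 + 1/3*1/4 + 1/4*1/4 + 1/6*5/16
= 31/96

31/96


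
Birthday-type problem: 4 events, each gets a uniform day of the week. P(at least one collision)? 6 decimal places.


P(all different) = prod((7-i)/7 for i=0..3) = 0.349854
P(at least one match) = 1 - 0.349854 = 0.650146

0.650146


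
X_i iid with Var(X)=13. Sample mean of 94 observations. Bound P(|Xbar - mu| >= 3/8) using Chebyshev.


Var(Xbar) = Var(X)/n = 13/94
Chebyshev: P(|Xbar-mu| >= 3/8) <= Var(Xbar)/(3/8)^2 = (13/94)/(9/64) = 416/423

416/423


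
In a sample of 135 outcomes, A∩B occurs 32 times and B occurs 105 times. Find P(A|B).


P(A|B) = P(A∩B)/P(B) = (32/135)/(105/135) = 32/105

32/105


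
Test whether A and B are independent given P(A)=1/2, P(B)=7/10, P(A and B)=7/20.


P(A)*P(B) = 1/2*7/10 = 7/20
P(A∩B) = 7/20, which equals P(A)P(B), so independent

Yes, A and B are independent


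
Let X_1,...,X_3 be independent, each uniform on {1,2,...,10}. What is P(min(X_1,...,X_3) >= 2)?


P(min >= 2) = P(all X_i >= 2) = (P(X_1 >= 2))^3
= (9/10)^3 = 729/1000

729/1000


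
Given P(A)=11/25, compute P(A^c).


P(A') = 1 - P(A) = 1 - 11/25 = 14/25

14/25


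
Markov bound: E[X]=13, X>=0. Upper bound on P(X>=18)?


Markov: P(X >= a) <= E[X]/a
P(X >= 18) <= 13/18

13/18


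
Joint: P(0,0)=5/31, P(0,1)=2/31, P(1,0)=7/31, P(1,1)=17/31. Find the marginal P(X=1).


P(X=1) = P(1,0)+P(1,1) = 7/31 + 17/31 = 24/31

24/31


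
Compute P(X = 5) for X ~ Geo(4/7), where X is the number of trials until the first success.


P(X=5) = (1-p)^4 * p = (3/7)^4 * 4/7
= 81/2401 * 4/7 = 324/16807

324/16807


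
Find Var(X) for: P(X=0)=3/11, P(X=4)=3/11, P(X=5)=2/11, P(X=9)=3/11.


E[X] = 49/11, E[X^2] = 31
Var(X) = E[X^2] - (E[X])^2 = 31 - (49/11)^2 = 1350/121

1350/121


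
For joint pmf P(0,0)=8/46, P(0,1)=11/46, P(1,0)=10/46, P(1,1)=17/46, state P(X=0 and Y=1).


Read from table: P(X=0, Y=1) = 11/46

11/46


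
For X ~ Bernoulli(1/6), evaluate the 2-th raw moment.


For Bernoulli: X in {0,1}
E[X^2] = 0^2*(1-1/6) + 1^2*1/6 = 1/6

1/6


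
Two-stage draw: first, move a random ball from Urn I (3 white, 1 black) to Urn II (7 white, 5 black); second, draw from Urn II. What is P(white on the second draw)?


P(transfer white) = 3/4; P(transfer black) = 1/4
If white transferred: Urn II has 8 white of 13, so P(white|white moved) = 8/13
If black transferred: Urn II has 7 white of 13, so P(white|black moved) = 7/13
By total probability: P(white) = 3/4*8/13 + 1/4*7/13 = 31/52

31/52


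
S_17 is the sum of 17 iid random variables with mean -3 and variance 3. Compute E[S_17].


E[S_n] = n*E[X_1] = 17*-3 = -51

-51


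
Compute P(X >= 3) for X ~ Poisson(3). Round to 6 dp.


P(X>=3) = 1 - P(X<=2) = 1 - (e^(-3)*3^0/0! + e^(-3)*3^1/1! + e^(-3)*3^2/2!)
≈ 1 - (0.0497870684 + 0.1493612051 + 0.2240418077)
= 1 - 0.4231900812 = 0.5768099188
≈ 0.576810

0.576810


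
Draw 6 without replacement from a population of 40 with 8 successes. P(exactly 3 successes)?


P(X=3) = C(8,3)*C(32,3) / C(40,6)
= 56*4960 / 3838380
= 277760/3838380 = 1984/27417

1984/27417


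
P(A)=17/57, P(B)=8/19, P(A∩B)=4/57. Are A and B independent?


P(A)*P(B) = 17/57*8/19 = 136/1083
P(A∩B) = 4/57 != 136/1083, so not independent

No, A and B are not independent


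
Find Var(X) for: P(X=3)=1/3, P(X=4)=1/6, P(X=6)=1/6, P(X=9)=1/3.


E[X] = 17/3, E[X^2] = 116/3
Var(X) = E[X^2] - (E[X])^2 = 116/3 - (17/3)^2 = 59/9

59/9


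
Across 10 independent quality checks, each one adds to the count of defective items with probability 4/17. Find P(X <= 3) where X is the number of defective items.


P(X<=3) = P(X=0) + P(X=1) + P(X=2) + P(X=3)
= 137858491849/2015993900449 + 424179974920/2015993900449 + 587326119120/2015993900449 + 481908610560/2015993900449
= 1631273196449/2015993900449

1631273196449/2015993900449


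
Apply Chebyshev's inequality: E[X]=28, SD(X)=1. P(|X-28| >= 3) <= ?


k = 3/1 = 3
Chebyshev: P(|X-mu| >= k*sigma) <= 1/k^2 = 1/3^2 = 1/9

1/9


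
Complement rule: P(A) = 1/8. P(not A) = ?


P(A') = 1 - P(A) = 1 - 1/8 = 7/8

7/8


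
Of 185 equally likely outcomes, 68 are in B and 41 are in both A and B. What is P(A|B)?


P(A|B) = P(A∩B)/P(B) = (41/185)/(68/185) = 41/68

41/68


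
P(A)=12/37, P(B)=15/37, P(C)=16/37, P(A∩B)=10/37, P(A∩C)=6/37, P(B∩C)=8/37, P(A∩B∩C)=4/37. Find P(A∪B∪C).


P(A∪B∪C) = P(A)+P(B)+P(C) - P(AB)-P(AC)-P(BC) + P(ABC)
= 12/37+15/37+16/37 - 10/37-6/37-8/37 + 4/37
= 23/37

23/37


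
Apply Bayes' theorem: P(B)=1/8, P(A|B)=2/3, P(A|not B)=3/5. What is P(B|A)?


P(A) = P(A|B)P(B) + P(A|B')P(B') = 2/3*1/8 + 3/5*7/8 = 73/120
P(B|A) = P(A|B)P(B)/P(A) = (1/12)/(73/120) = 10/73

10/73


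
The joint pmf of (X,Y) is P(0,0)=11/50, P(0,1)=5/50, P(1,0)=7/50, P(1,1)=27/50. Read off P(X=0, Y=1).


Read from table: P(X=0, Y=1) = 5/50 = 1/10

1/10


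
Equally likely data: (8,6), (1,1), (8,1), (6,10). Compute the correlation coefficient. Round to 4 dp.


Cov(X,Y) = 3.3750, Var(X) = 8.1875, Var(Y) = 14.2500
rho = Cov/(sqrt(VarX)*sqrt(VarY)) = 0.3125

0.3125


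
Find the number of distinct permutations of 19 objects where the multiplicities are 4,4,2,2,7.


19! = 121645100408832000
Denominator: 4!=24 * 4!=24 * 2!=2 * 2!=2 * 7!=5040
Coefficient = 121645100408832000 / 11612160 = 10475665200

10475665200


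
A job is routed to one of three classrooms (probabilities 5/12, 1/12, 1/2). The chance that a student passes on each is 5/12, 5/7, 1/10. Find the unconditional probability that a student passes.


P(A) = P(A|B1)P(B1) + P(A|B2)P(B2) + P(A|B3)P(B3)
= 5/12*5/12 + 5/7*1/12 + 1/10*1/2
= 25/144 + 5/84 + 1/20 = 1427/5040

1427/5040


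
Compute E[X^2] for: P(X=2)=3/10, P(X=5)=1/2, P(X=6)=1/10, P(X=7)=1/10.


E[X^2] = sum(x^2 * P(x))
= 4*3/10 + 25*1/2 + 36*1/10 + 49*1/10
= 111/5

111/5


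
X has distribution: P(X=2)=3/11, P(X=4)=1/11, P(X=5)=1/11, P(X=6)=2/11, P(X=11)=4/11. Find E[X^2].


E[X^2] = sum(g(x)*P(x))
= 4*3/11 + 16*1/11 + 25*1/11 + 36*2/11 + 121*4/11
= 609/11

609/11


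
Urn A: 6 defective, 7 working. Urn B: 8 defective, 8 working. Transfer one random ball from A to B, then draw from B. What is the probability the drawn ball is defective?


P(transfer defective) = 6/13; P(transfer working) = 7/13
If defective transferred: Urn II has 9 defective of 17, so P(defective|defective moved) = 9/17
If working transferred: Urn II has 8 defective of 17, so P(defective|working moved) = 8/17
By total probability: P(defective) = 6/13*9/17 + 7/13*8/17 = 110/221

110/221


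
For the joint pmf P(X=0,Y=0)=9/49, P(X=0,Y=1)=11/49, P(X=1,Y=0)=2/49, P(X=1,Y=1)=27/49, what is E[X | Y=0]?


P(Y=0) = 11/49
E[X|Y=0] = (0*9 + 1*2)/11 = 2/11

2/11


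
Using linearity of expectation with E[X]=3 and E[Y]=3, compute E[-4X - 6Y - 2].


E[-4X - 6Y - 2] = -4*E[X] - 6*E[Y] - 2
= (-4)*(3) + (-6)*(3) + (-2)
= -12 - 18 - 2 = -32

-32


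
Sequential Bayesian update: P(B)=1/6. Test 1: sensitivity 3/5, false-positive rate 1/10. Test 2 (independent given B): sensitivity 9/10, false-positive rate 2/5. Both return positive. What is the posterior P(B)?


After test 1: P(+) = 3/5*1/6 + 1/10*5/6 = 11/60
P(B|+) = (1/10)/(11/60) = 6/11
After test 2 (use post1 as new prior): P(+) = 9/10*6/11 + 2/5*5/11 = 37/55
P(B|+,+) = (27/55)/(37/55) = 27/37

27/37


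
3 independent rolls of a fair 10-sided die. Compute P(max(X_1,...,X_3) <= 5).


P(max <= 5) = P(all X_i <= 5) = (P(X_1 <= 5))^3
= (5/10)^3 = (1/2)^3 = 1/8

1/8


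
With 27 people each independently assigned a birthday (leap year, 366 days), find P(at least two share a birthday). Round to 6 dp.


P(all different) = prod((366-i)/366 for i=0..26) = 0.374173
P(at least one match) = 1 - 0.374173 = 0.625827

0.625827


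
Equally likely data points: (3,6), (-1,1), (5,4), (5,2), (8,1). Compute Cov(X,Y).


E[X]=4, E[Y]=14/5, E[XY]=11
Cov(X,Y) = E[XY] - E[X]E[Y] = 11 - 4*14/5 = -1/5

-1/5


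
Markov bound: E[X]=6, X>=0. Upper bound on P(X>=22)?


Markov: P(X >= a) <= E[X]/a
P(X >= 22) <= 6/22 = 3/11

3/11


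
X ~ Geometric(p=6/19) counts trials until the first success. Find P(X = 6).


P(X=6) = (1-p)^5 * p = (13/19)^5 * 6/19
= 371293/2476099 * 6/19 = 2227758/47045881

2227758/47045881


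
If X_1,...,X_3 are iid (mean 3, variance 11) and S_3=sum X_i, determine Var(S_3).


By independence, Var(S_n) = n*Var(X_1) = 3*11 = 33

33


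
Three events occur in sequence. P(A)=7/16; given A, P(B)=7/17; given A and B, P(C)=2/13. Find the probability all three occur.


P(A∩B∩C) = P(A) * P(B|A) * P(C|A∩B)
= 7/16 * 7/17 * 2/13
= 49/272 * 2/13 = 49/1768

49/1768


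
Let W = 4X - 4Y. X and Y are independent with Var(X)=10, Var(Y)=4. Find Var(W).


Independence => Cov(X,Y)=0
Var(4X - 4Y) = 4^2*Var(X) + (-4)^2*Var(Y)
= 16*10 + 16*4 = 224

224


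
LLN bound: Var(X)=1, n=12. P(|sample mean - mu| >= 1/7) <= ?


Var(Xbar) = Var(X)/n = 1/12
Chebyshev: P(|Xbar-mu| >= 1/7) <= Var(Xbar)/(1/7)^2 = (1/12)/(1/49) = 49/12
Bound exceeds 1, so trivial bound: 1

1


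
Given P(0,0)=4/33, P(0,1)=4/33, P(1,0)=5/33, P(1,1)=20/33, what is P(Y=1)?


P(Y=1) = P(0,1)+P(1,1) = 4/33 + 20/33 = 24/33 = 8/11

8/11


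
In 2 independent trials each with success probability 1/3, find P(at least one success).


P(at least one) = 1 - P(none)
P(none) = (1 - 1/3)^2 = (2/3)^2 = 4/9
P(at least one) = 1 - 4/9 = 5/9

5/9


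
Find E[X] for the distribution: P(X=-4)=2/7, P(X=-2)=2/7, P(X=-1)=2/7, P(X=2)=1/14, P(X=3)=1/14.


E[X] = sum(x * P(x))
= -4*2/7 - 2*2/7 - 1*2/7 + 2*1/14 + 3*1/14
= -23/14

-23/14


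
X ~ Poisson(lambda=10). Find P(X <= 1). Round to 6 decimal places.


P(X<=1) = e^(-10)*10^0/0! + e^(-10)*10^1/1!
≈ 0.0000453999 + 0.0004539993
= 0.0004993992
≈ 0.000499

0.000499


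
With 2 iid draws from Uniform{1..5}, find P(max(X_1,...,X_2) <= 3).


P(max <= 3) = P(all X_i <= 3) = (P(X_1 <= 3))^2
= (3/5)^2 = 9/25

9/25


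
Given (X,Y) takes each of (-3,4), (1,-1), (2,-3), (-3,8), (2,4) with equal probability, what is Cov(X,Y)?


E[X]=-1/5, E[Y]=12/5, E[XY]=-7
Cov(X,Y) = E[XY] - E[X]E[Y] = -7 + 1/5*12/5 = -163/25

-163/25


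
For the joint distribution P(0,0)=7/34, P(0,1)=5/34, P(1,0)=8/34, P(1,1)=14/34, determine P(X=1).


P(X=1) = P(1,0)+P(1,1) = 8/34 + 14/34 = 22/34 = 11/17

11/17


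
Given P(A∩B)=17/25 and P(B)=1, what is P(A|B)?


P(A|B) = P(A∩B)/P(B) = (17/25)/(25/25) = 17/25

17/25


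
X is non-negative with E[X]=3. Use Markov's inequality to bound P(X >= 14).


Markov: P(X >= a) <= E[X]/a
P(X >= 14) <= 3/14

3/14


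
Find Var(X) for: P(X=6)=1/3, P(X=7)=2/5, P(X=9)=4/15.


E[X] = 36/5, E[X^2] = 266/5
Var(X) = E[X^2] - (E[X])^2 = 266/5 - (36/5)^2 = 34/25

34/25


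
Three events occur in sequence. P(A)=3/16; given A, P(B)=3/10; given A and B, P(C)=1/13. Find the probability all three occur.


P(A∩B∩C) = P(A) * P(B|A) * P(C|A∩B)
= 3/16 * 3/10 * 1/13
= 9/160 * 1/13 = 9/2080

9/2080


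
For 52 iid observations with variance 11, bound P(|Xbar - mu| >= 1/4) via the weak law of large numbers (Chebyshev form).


Var(Xbar) = Var(X)/n = 11/52
Chebyshev: P(|Xbar-mu| >= 1/4) <= Var(Xbar)/(1/4)^2 = (11/52)/(1/16) = 44/13
Bound exceeds 1, so trivial bound: 1

1


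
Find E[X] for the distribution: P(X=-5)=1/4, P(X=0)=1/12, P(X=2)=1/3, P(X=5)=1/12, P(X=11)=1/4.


E[X] = sum(x * P(x))
= -5*1/4 + 0*1/12 + 2*1/3 + 5*1/12 + 11*1/4
= 31/12

31/12


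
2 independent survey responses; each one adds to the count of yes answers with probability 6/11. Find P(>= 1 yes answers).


P(at least one) = 1 - P(none)
P(none) = (1 - 6/11)^2 = (5/11)^2 = 25/121
P(at least one) = 1 - 25/121 = 96/121

96/121


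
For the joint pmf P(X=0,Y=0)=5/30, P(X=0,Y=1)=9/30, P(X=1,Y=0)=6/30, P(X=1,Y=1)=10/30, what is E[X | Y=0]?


P(Y=0) = 11/30
E[X|Y=0] = (0*5 + 1*6)/11 = 6/11

6/11


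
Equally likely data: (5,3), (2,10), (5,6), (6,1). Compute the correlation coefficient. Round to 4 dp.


Cov(X,Y) = -4.7500, Var(X) = 2.2500, Var(Y) = 11.5000
rho = Cov/(sqrt(VarX)*sqrt(VarY)) = -0.9338

-0.9338


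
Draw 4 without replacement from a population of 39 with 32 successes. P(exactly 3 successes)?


P(X=3) = C(32,3)*C(7,1) / C(39,4)
= 4960*7 / 82251
= 34720/82251

34720/82251


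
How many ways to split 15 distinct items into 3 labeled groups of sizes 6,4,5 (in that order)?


15! = 1307674368000
Denominator: 6!=720 * 4!=24 * 5!=120
Coefficient = 1307674368000 / 2073600 = 630630

630630


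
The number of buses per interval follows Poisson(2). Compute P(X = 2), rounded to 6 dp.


P(X=2) = e^(-2) * 2^2 / 2!
≈ 0.1353352832 * 4 / 2
≈ 0.270671

0.270671


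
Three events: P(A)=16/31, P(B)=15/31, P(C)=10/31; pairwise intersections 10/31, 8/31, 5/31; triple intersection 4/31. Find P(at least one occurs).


P(A∪B∪C) = P(A)+P(B)+P(C) - P(AB)-P(AC)-P(BC) + P(ABC)
= 16/31+15/31+10/31 - 10/31-8/31-5/31 + 4/31
= 22/31

22/31


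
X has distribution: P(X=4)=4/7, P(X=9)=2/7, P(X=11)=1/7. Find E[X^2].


E[X^2] = sum(g(x)*P(x))
= 16*4/7 + 81*2/7 + 121*1/7
= 347/7

347/7


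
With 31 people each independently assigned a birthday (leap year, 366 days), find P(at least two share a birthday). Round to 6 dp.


P(all different) = prod((366-i)/366 for i=0..30) = 0.270541
P(at least one match) = 1 - 0.270541 = 0.729459

0.729459


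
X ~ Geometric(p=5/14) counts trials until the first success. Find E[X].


For geometric (trials until first success), E[X] = 1/p = 1/(5/14) = 14/5

14/5


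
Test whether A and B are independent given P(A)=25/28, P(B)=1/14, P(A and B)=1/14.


P(A)*P(B) = 25/28*1/14 = 25/392
P(A∩B) = 1/14 != 25/392, so not independent

No, A and B are not independent


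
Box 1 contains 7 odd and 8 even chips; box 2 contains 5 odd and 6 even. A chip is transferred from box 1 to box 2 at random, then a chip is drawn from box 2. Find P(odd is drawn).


P(transfer odd) = 7/15; P(transfer even) = 8/15
If odd transferred: Urn II has 6 odd of 12, so P(odd|odd moved) = 1/2
If even transferred: Urn II has 5 odd of 12, so P(odd|even moved) = 5/12
By total probability: P(odd) = 7/15*1/2 + 8/15*5/12 = 41/90

41/90


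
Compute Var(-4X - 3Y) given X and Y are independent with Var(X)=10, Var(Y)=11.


Independence => Cov(X,Y)=0
Var(-4X - 3Y) = (-4)^2*Var(X) + (-3)^2*Var(Y)
= 16*10 + 9*11 = 259

259


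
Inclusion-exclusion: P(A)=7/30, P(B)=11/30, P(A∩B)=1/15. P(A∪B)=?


P(A∪B) = P(A) + P(B) - P(A∩B)
= 7/30 + 11/30 - 1/15 = 8/15

8/15


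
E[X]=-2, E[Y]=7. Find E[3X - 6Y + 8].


E[3X - 6Y + 8] = 3*E[X] - 6*E[Y] + 8
= (3)*(-2) + (-6)*(7) + (8)
= -6 - 42 + 8 = -40

-40


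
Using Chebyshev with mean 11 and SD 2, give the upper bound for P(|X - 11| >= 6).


k = 6/2 = 3
Chebyshev: P(|X-mu| >= k*sigma) <= 1/k^2 = 1/3^2 = 1/9

1/9


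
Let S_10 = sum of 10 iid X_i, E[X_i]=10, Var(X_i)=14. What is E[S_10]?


E[S_n] = n*E[X_1] = 10*10 = 100

100


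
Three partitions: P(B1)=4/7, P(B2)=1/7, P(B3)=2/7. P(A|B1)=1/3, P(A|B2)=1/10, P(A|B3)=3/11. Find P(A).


P(A) = P(A|B1)P(B1) + P(A|B2)P(B2) + P(A|B3)P(B3)
= 1/3*4/7 + 1/10*1/7 + 3/11*2/7
= 4/21 + 1/70 + 6/77 = 653/2310

653/2310


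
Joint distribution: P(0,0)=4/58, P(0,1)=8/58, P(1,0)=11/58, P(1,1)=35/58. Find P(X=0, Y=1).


Read from table: P(X=0, Y=1) = 8/58 = 4/29

4/29


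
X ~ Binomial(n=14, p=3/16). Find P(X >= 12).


P(X>=12) = P(X=12) + P(X=13) + P(X=14)
= 8173031139/72057594037927936 + 145083393/36028797018963968 + 4782969/72057594037927936
= 4233990447/36028797018963968

4233990447/36028797018963968


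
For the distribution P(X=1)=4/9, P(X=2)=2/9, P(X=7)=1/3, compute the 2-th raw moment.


E[X^2] = sum(x^2 * P(x))
= 1*4/9 + 4*2/9 + 49*1/3
= 53/3

53/3


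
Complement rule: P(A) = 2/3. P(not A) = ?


P(A') = 1 - P(A) = 1 - 2/3 = 1/3

1/3


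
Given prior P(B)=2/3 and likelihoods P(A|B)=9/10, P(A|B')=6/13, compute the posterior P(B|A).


P(A) = P(A|B)P(B) + P(A|B')P(B') = 9/10*2/3 + 6/13*1/3 = 49/65
P(B|A) = P(A|B)P(B)/P(A) = (3/5)/(49/65) = 39/49

39/49


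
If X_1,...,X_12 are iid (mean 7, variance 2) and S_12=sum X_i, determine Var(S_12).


By independence, Var(S_n) = n*Var(X_1) = 12*2 = 24

24


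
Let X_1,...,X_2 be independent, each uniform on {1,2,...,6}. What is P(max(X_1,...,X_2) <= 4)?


P(max <= 4) = P(all X_i <= 4) = (P(X_1 <= 4))^2
= (4/6)^2 = (2/3)^2 = 4/9

4/9


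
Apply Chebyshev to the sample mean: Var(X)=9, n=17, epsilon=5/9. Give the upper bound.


Var(Xbar) = Var(X)/n = 9/17
Chebyshev: P(|Xbar-mu| >= 5/9) <= Var(Xbar)/(5/9)^2 = (9/17)/(25/81) = 729/425
Bound exceeds 1, so trivial bound: 1

1


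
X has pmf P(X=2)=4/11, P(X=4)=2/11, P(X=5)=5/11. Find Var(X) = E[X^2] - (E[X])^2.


E[X] = 41/11, E[X^2] = 173/11
Var(X) = E[X^2] - (E[X])^2 = 173/11 - (41/11)^2 = 222/121

222/121


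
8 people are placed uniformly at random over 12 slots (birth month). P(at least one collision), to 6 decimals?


P(all different) = prod((12-i)/12 for i=0..7) = 0.046417
P(at least one match) = 1 - 0.046417 = 0.953583

0.953583


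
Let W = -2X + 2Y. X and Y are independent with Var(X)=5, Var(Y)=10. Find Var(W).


Independence => Cov(X,Y)=0
Var(-2X + 2Y) = (-2)^2*Var(X) + 2^2*Var(Y)
= 4*5 + 4*10 = 60

60


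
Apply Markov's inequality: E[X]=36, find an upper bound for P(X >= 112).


Markov: P(X >= a) <= E[X]/a
P(X >= 112) <= 36/112 = 9/28

9/28


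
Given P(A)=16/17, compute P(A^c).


P(A') = 1 - P(A) = 1 - 16/17 = 1/17

1/17


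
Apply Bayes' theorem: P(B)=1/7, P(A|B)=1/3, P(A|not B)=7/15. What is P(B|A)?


P(A) = P(A|B)P(B) + P(A|B')P(B') = 1/3*1/7 + 7/15*6/7 = 47/105
P(B|A) = P(A|B)P(B)/P(A) = (1/21)/(47/105) = 5/47

5/47


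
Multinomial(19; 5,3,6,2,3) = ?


19! = 121645100408832000
Denominator: 5!=120 * 3!=6 * 6!=720 * 2!=2 * 3!=6
Coefficient = 121645100408832000 / 6220800 = 19554575040

19554575040


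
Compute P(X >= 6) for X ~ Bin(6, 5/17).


P(X>=6) = P(X=6)
= 15625/24137569
= 15625/24137569

15625/24137569


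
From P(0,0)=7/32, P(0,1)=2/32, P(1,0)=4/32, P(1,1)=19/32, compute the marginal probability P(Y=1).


P(Y=1) = P(0,1)+P(1,1) = 2/32 + 19/32 = 21/32

21/32


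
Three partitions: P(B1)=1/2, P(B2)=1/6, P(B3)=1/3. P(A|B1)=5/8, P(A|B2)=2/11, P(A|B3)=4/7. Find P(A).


P(A) = P(A|B1)P(B1) + P(A|B2)P(B2) + P(A|B3)P(B3)
= 5/8*1/2 + 2/11*1/6 + 4/7*1/3
= 5/16 + 1/33 + 4/21 = 657/1232

657/1232


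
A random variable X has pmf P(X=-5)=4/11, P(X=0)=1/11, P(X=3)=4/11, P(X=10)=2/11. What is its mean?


E[X] = sum(x * P(x))
= -5*4/11 + 0*1/11 + 3*4/11 + 10*2/11
= 12/11

12/11


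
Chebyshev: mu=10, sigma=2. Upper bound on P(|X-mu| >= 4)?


k = 4/2 = 2
Chebyshev: P(|X-mu| >= k*sigma) <= 1/k^2 = 1/2^2 = 1/4

1/4


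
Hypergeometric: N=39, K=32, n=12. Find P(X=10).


P(X=10) = C(32,10)*C(7,2) / C(39,12)
= 64512240*21 / 3910797436
= 1354757040/3910797436 = 4140/11951

4140/11951


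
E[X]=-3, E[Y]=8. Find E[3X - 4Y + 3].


E[3X - 4Y + 3] = 3*E[X] - 4*E[Y] + 3
= (3)*(-3) + (-4)*(8) + (3)
= -9 - 32 + 3 = -38

-38


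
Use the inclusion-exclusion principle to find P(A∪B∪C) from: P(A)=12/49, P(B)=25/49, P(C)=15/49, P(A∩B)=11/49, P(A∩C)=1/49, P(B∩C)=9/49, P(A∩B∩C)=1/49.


P(A∪B∪C) = P(A)+P(B)+P(C) - P(AB)-P(AC)-P(BC) + P(ABC)
= 12/49+25/49+15/49 - 11/49-1/49-9/49 + 1/49
= 32/49

32/49


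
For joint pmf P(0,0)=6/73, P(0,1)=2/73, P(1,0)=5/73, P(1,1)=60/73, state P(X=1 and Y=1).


Read from table: P(X=1, Y=1) = 60/73

60/73


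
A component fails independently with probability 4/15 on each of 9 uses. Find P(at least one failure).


P(at least one) = 1 - P(none)
P(none) = (1 - 4/15)^9 = (11/15)^9 = 2357947691/38443359375
P(at least one) = 1 - 2357947691/38443359375 = 36085411684/38443359375

36085411684/38443359375


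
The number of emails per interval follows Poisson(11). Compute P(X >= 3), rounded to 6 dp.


P(X>=3) = 1 - P(X<=2) = 1 - (e^(-11)*11^0/0! + e^(-11)*11^1/1! + e^(-11)*11^2/2!)
≈ 1 - (0.0000167017 + 0.0001837187 + 0.0010104529)
= 1 - 0.0012108733 = 0.9987891267
≈ 0.998789

0.998789


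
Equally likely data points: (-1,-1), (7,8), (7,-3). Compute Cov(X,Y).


E[X]=13/3, E[Y]=4/3, E[XY]=12
Cov(X,Y) = E[XY] - E[X]E[Y] = 12 - 13/3*4/3 = 56/9

56/9


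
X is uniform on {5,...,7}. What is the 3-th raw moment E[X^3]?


E[X^3] = (1/3) * sum(x^3 for x=5..7)
= 684/3 = 228

228


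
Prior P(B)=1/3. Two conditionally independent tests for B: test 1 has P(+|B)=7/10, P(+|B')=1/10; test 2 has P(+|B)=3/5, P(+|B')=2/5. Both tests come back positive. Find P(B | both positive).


After test 1: P(+) = 7/10*1/3 + 1/10*2/3 = 3/10
P(B|+) = (7/30)/(3/10) = 7/9
After test 2 (use post1 as new prior): P(+) = 3/5*7/9 + 2/5*2/9 = 5/9
P(B|+,+) = (7/15)/(5/9) = 21/25

21/25


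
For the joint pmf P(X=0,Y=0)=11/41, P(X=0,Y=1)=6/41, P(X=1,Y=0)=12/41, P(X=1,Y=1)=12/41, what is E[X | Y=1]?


P(Y=1) = 18/41
E[X|Y=1] = (0*6 + 1*12)/18 = 12/18 = 2/3

2/3


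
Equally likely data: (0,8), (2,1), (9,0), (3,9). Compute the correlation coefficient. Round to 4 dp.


Cov(X,Y) = -8.5000, Var(X) = 11.2500, Var(Y) = 16.2500
rho = Cov/(sqrt(VarX)*sqrt(VarY)) = -0.6287

-0.6287


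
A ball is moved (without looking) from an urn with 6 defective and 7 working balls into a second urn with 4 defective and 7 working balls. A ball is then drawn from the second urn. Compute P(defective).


P(transfer defective) = 6/13; P(transfer working) = 7/13
If defective transferred: Urn II has 5 defective of 12, so P(defective|defective moved) = 5/12
If working transferred: Urn II has 4 defective of 12, so P(defective|working moved) = 1/3
By total probability: P(defective) = 6/13*5/12 + 7/13*1/3 = 29/78

29/78


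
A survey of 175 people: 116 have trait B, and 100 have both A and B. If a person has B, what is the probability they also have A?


P(A|B) = P(A∩B)/P(B) = (100/175)/(116/175) = 100/116 = 25/29

25/29


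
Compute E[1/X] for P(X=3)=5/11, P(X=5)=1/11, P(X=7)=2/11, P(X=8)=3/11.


E[1/X] = sum(g(x)*P(x))
= 1/3*5/11 + 1/5*1/11 + 1/7*2/11 + 1/8*3/11
= 193/840

193/840


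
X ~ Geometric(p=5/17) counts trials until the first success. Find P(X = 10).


P(X=10) = (1-p)^9 * p = (12/17)^9 * 5/17
= 5159780352/118587876497 * 5/17 = 25798901760/2015993900449

25798901760/2015993900449


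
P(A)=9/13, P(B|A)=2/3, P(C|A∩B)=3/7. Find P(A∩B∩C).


P(A∩B∩C) = P(A) * P(B|A) * P(C|A∩B)
= 9/13 * 2/3 * 3/7
= 6/13 * 3/7 = 18/91

18/91


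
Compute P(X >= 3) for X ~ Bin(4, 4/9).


P(X>=3) = P(X=3) + P(X=4)
= 1280/6561 + 256/6561
= 512/2187

512/2187


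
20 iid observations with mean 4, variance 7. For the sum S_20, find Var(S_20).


By independence, Var(S_n) = n*Var(X_1) = 20*7 = 140

140


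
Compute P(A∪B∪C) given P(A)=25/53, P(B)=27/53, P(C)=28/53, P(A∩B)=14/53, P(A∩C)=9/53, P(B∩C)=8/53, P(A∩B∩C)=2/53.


P(A∪B∪C) = P(A)+P(B)+P(C) - P(AB)-P(AC)-P(BC) + P(ABC)
= 25/53+27/53+28/53 - 14/53-9/53-8/53 + 2/53
= 51/53

51/53


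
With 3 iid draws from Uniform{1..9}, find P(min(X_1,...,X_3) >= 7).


P(min >= 7) = P(all X_i >= 7) = (P(X_1 >= 7))^3
= (3/9)^3 = (1/3)^3 = 1/27

1/27


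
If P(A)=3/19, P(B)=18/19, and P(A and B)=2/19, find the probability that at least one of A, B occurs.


P(A∪B) = P(A) + P(B) - P(A∩B)
= 3/19 + 18/19 - 2/19 = 1

1


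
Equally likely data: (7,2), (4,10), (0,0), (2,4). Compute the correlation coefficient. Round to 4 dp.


Cov(X,Y) = 2.5000, Var(X) = 6.6875, Var(Y) = 14.0000
rho = Cov/(sqrt(VarX)*sqrt(VarY)) = 0.2584

0.2584


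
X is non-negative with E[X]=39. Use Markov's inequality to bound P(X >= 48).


Markov: P(X >= a) <= E[X]/a
P(X >= 48) <= 39/48 = 13/16

13/16


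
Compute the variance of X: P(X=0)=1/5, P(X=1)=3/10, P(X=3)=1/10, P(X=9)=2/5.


E[X] = 21/5, E[X^2] = 168/5
Var(X) = E[X^2] - (E[X])^2 = 168/5 - (21/5)^2 = 399/25

399/25


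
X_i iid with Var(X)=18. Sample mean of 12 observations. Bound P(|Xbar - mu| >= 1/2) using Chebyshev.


Var(Xbar) = Var(X)/n = 18/12
Chebyshev: P(|Xbar-mu| >= 1/2) <= Var(Xbar)/(1/2)^2 = (3/2)/(1/4) = 6
Bound exceeds 1, so trivial bound: 1

1


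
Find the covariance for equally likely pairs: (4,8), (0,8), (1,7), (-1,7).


E[X]=1, E[Y]=15/2, E[XY]=8
Cov(X,Y) = E[XY] - E[X]E[Y] = 8 - 1*15/2 = 1/2

1/2


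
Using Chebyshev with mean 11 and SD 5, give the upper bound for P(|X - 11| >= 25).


k = 25/5 = 5
Chebyshev: P(|X-mu| >= k*sigma) <= 1/k^2 = 1/5^2 = 1/25

1/25


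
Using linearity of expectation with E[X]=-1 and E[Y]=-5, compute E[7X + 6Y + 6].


E[7X + 6Y + 6] = 7*E[X] + 6*E[Y] + 6
= (7)*(-1) + (6)*(-5) + (6)
= -7 - 30 + 6 = -31

-31


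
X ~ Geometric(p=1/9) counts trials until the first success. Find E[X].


For geometric (trials until first success), E[X] = 1/p = 1/(1/9) = 9

9


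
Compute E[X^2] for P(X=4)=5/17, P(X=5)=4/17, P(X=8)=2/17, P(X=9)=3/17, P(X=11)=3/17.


E[X^2] = sum(g(x)*P(x))
= 16*5/17 + 25*4/17 + 64*2/17 + 81*3/17 + 121*3/17
= 914/17

914/17


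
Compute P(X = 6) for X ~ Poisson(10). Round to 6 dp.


P(X=6) = e^(-10) * 10^6 / 6!
≈ 0.00004539992976 * 1000000 / 720
≈ 0.063055

0.063055


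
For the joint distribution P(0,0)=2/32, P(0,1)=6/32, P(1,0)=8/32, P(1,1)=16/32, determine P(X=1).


P(X=1) = P(1,0)+P(1,1) = 8/32 + 16/32 = 24/32 = 3/4

3/4


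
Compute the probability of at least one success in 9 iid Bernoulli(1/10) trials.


P(at least one) = 1 - P(none)
P(none) = (1 - 1/10)^9 = (9/10)^9 = 387420489/1000000000
P(at least one) = 1 - 387420489/1000000000 = 612579511/1000000000

612579511/1000000000


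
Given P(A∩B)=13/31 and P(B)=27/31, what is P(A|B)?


P(A|B) = P(A∩B)/P(B) = (13/31)/(27/31) = 13/27

13/27


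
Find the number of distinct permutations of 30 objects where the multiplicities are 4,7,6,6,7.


30! = 265252859812191058636308480000000
Denominator: 4!=24 * 7!=5040 * 6!=720 * 6!=720 * 7!=5040
Coefficient = 265252859812191058636308480000000 / 316036546560000 = 839310714850608000

839310714850608000


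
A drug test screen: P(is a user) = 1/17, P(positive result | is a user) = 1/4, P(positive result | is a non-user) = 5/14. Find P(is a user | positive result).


P(A) = P(A|B)P(B) + P(A|B')P(B') = 1/4*1/17 + 5/14*16/17 = 167/476
P(B|A) = P(A|B)P(B)/P(A) = (1/68)/(167/476) = 7/167

7/167


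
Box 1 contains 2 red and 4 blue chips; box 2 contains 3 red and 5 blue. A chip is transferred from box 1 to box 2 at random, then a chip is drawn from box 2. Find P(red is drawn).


P(transfer red) = 2/6 = 1/3; P(transfer blue) = 2/3
If red transferred: Urn II has 4 red of 9, so P(red|red moved) = 4/9
If blue transferred: Urn II has 3 red of 9, so P(red|blue moved) = 1/3
By total probability: P(red) = 1/3*4/9 + 2/3*1/3 = 10/27

10/27


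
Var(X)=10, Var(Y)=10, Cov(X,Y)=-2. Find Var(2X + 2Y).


Var(2X + 2Y) = 2^2*Var(X) + 2^2*Var(Y) + 2*2*2*Cov(X,Y)
= 4*10 + 4*10 + 8*(-2)
= 40 + 40 - 16 = 64

64


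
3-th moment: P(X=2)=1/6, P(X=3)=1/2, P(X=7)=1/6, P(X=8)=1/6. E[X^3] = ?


E[X^3] = sum(x^3 * P(x))
= 8*1/6 + 27*1/2 + 343*1/6 + 512*1/6
= 472/3

472/3


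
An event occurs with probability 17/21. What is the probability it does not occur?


P(A') = 1 - P(A) = 1 - 17/21 = 4/21

4/21


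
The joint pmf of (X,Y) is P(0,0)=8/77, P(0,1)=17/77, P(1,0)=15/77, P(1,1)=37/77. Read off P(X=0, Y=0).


Read from table: P(X=0, Y=0) = 8/77

8/77


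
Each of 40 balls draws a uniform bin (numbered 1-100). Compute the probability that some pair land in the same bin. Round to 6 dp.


P(all different) = prod((100-i)/100 for i=0..39) = 0.000112
P(at least one match) = 1 - 0.000112 = 0.999888

0.999888


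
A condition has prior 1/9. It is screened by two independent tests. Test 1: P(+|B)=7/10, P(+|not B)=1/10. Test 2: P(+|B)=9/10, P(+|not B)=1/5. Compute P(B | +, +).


After test 1: P(+) = 7/10*1/9 + 1/10*8/9 = 1/6
P(B|+) = (7/90)/(1/6) = 7/15
After test 2 (use post1 as new prior): P(+) = 9/10*7/15 + 1/5*8/15 = 79/150
P(B|+,+) = (21/50)/(79/150) = 63/79

63/79


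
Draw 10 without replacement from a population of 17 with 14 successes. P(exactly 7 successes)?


P(X=7) = C(14,7)*C(3,3) / C(17,10)
= 3432*1 / 19448
= 3432/19448 = 3/17

3/17


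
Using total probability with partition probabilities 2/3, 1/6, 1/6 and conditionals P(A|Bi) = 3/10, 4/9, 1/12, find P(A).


P(A) = P(A|B1)P(B1) + P(A|B2)P(B2) + P(A|B3)P(B3)
= 3/10*2/3 + 4/9*1/6 + 1/12*1/6
= 1/5 + 2/27 + 1/72 = 311/1080

311/1080


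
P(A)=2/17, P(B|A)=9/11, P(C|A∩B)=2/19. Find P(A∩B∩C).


P(A∩B∩C) = P(A) * P(B|A) * P(C|A∩B)
= 2/17 * 9/11 * 2/19
= 18/187 * 2/19 = 36/3553

36/3553


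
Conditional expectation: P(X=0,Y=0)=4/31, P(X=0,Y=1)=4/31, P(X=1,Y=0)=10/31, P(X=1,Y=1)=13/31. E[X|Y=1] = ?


P(Y=1) = 17/31
E[X|Y=1] = (0*4 + 1*13)/17 = 13/17

13/17


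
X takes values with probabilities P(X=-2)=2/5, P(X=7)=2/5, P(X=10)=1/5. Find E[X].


E[X] = sum(x * P(x))
= -2*2/5 + 7*2/5 + 10*1/5
= 4

4


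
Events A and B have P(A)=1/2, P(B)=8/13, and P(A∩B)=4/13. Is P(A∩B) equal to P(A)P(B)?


P(A)*P(B) = 1/2*8/13 = 4/13
P(A∩B) = 4/13, which equals P(A)P(B), so independent

Yes, A and B are independent


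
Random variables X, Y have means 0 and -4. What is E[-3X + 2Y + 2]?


E[-3X + 2Y + 2] = -3*E[X] + 2*E[Y] + 2
= (-3)*(0) + (2)*(-4) + (2)
= 0 - 8 + 2 = -6

-6


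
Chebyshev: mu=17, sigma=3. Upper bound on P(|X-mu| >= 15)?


k = 15/3 = 5
Chebyshev: P(|X-mu| >= k*sigma) <= 1/k^2 = 1/5^2 = 1/25

1/25


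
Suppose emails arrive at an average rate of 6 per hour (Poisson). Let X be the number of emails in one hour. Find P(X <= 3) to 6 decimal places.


P(X<=3) = e^(-6)*6^0/0! + e^(-6)*6^1/1! + e^(-6)*6^2/2! + e^(-6)*6^3/3!
≈ 0.0024787522 + 0.0148725131 + 0.0446175392 + 0.0892350784
= 0.1512038829
≈ 0.151204

0.151204


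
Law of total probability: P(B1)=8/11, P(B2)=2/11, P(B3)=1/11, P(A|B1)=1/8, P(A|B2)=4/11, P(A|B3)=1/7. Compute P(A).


P(A) = P(A|B1)P(B1) + P(A|B2)P(B2) + P(A|B3)P(B3)
= 1/8*8/11 + 4/11*2/11 + 1/7*1/11
= 1/11 + 8/121 + 1/77 = 144/847

144/847


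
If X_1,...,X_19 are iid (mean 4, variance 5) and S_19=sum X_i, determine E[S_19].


E[S_n] = n*E[X_1] = 19*4 = 76

76


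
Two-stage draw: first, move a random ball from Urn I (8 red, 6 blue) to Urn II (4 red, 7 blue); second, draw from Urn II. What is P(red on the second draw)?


P(transfer red) = 8/14 = 4/7; P(transfer blue) = 3/7
If red transferred: Urn II has 5 red of 12, so P(red|red moved) = 5/12
If blue transferred: Urn II has 4 red of 12, so P(red|blue moved) = 1/3
By total probability: P(red) = 4/7*5/12 + 3/7*1/3 = 8/21

8/21


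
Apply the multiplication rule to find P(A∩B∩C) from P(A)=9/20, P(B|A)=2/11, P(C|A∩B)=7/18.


P(A∩B∩C) = P(A) * P(B|A) * P(C|A∩B)
= 9/20 * 2/11 * 7/18
= 9/110 * 7/18 = 7/220

7/220


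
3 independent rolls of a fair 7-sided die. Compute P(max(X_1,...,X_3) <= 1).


P(max <= 1) = P(all X_i <= 1) = (P(X_1 <= 1))^3
= (1/7)^3 = 1/343

1/343
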